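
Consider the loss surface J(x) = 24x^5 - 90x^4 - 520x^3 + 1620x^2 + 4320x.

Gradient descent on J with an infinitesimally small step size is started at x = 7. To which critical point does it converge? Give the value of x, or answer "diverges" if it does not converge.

4

J'(x) = 120(x - 4)(x - 3)(x + 1)(x + 3), so J'(7) = 115200.
Gradient descent moves in the -J' direction, i.e. x is decreasing.
The nearest critical point in that direction is x = 4, where J'' = 4200 > 0 (a local minimum). The iterate converges there.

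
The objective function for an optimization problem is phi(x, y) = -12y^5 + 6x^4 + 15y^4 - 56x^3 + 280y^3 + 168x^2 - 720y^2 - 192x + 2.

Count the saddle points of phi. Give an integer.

6

phi separates as a function of x plus a function of y, so ∇phi=0 decouples.
∂phi/∂x = 24(x - 4)(x - 2)(x - 1) = 0 at x ∈ {1, 2, 4}; ∂phi/∂y = -60y(y - 3)(y - 2)(y + 4) = 0 at y ∈ {-4, 0, 2, 3}.
The Hessian is diagonal: diag(phi_xx, phi_yy). Second derivatives: phi_xx(1)=72, phi_xx(2)=-48, phi_xx(4)=144; phi_yy(-4)=10080, phi_yy(0)=-1440, phi_yy(2)=720, phi_yy(3)=-1260.
Saddle points occur where the two diagonal entries have opposite signs: (1, 0), (1, 3), (2, -4), (2, 2), (4, 0), (4, 3). Count: 6.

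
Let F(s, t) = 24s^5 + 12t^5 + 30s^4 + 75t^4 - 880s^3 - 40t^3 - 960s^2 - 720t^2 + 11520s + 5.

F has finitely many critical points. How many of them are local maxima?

4

F separates as a function of s plus a function of t, so ∇F=0 decouples.
∂F/∂s = 120(s - 4)(s - 2)(s + 3)(s + 4) = 0 at s ∈ {-4, -3, 2, 4}; ∂F/∂t = 60t(t - 2)(t + 3)(t + 4) = 0 at t ∈ {-4, -3, 0, 2}.
The Hessian is diagonal: diag(F_ss, F_tt). Second derivatives: F_ss(-4)=-5760, F_ss(-3)=4200, F_ss(2)=-7200, F_ss(4)=13440; F_tt(-4)=-1440, F_tt(-3)=900, F_tt(0)=-1440, F_tt(2)=3600.
Local maxima occur where both diagonal entries negative: (-4, -4), (-4, 0), (2, -4), (2, 0). Count: 4.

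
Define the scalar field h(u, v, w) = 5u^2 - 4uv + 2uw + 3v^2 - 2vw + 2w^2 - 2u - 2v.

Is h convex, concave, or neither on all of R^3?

convex

h is quadratic, so its Hessian is the constant matrix H = [[10, -4, 2], [-4, 6, -2], [2, -2, 4]].
Leading principal minors: 10, 44, 144.
All positive ⇒ H ≻ 0 ⇒ convex.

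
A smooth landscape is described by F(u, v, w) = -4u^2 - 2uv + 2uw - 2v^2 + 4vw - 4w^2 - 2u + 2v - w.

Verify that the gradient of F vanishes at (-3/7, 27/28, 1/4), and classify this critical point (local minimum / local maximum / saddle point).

local maximum

∇F = (-8u - 2v + 2w - 2, -2u - 4v + 4w + 2, 2u + 4v - 8w - 1); substituting (-3/7, 27/28, 1/4) gives ∇F = (0, 0, 0), so (-3/7, 27/28, 1/4) is indeed a critical point.
The Hessian is constant: H = [[-8, -2, 2], [-2, -4, 4], [2, 4, -8]].
Leading principal minors: Δ₁ = -8, Δ₂ = 28, Δ₃ = -112.
The minors alternate sign starting negative (−, +, −), so H is negative definite: a local maximum.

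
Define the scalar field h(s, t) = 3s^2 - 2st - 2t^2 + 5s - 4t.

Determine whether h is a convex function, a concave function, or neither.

neither

h is quadratic, so its Hessian is the constant matrix H = [[6, -2], [-2, -4]].
det(H) = -28, tr(H) = 2.
det(H) < 0, so H is indefinite: neither convex nor concave.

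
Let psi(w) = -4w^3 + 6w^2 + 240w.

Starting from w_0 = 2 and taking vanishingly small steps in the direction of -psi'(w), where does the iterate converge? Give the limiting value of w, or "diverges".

psi'(w) = -12(w - 5)(w + 4), so psi'(2) = 216.
Gradient descent moves in the -psi' direction, i.e. w is decreasing.
The nearest critical point in that direction is w = -4, where psi'' = 108 > 0 (a local minimum). The iterate converges there.

-4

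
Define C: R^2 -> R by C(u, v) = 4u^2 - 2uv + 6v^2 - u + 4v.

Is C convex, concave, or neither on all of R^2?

C is quadratic, so its Hessian is the constant matrix H = [[8, -2], [-2, 12]].
det(H) = 92, tr(H) = 20.
det(H) > 0 and tr(H) > 0, so H is positive definite everywhere: convex.

convex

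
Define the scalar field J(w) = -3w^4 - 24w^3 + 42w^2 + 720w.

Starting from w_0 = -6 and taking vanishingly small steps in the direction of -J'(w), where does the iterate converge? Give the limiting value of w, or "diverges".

diverges

J'(w) = -12(w - 3)(w + 4)(w + 5), so J'(-6) = 216.
Gradient descent moves in the -J' direction, i.e. w is decreasing.
There is no critical point below w=-6, and J' keeps the same sign, so the iterate runs off to −∞.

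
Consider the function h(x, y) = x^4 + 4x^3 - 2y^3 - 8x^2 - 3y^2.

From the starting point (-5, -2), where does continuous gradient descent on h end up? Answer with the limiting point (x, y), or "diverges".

h is separable, so gradient descent decouples: x follows -∂h/∂x, y follows -∂h/∂y.
∂h/∂x = 4x(x - 1)(x + 4); at x=-5 this is -120, so x increases.
∂h/∂y = -6y(y + 1); at y=-2 this is -12, so y increases.
x converges to its nearest critical value -4 (a local min of the x-part); y converges to -1. The iterate converges to (-4, -1).

(-4, -1)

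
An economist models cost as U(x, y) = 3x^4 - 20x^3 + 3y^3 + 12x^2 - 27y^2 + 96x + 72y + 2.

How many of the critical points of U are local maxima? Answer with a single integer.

U separates as a function of x plus a function of y, so ∇U=0 decouples.
∂U/∂x = 12(x - 4)(x - 2)(x + 1) = 0 at x ∈ {-1, 2, 4}; ∂U/∂y = 9(y - 4)(y - 2) = 0 at y ∈ {2, 4}.
The Hessian is diagonal: diag(U_xx, U_yy). Second derivatives: U_xx(-1)=180, U_xx(2)=-72, U_xx(4)=120; U_yy(2)=-18, U_yy(4)=18.
Local maxima occur where both diagonal entries negative: (2, 2). Count: 1.

1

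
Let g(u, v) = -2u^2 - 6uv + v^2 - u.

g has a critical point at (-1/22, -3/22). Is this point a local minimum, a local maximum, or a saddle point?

The Hessian of g is constant: H = [[-4, -6], [-6, 2]].
det(H) = (-4)·2 − (-6)² = -44.
Since det(H) < 0, H is indefinite and the critical point is a saddle point.

saddle point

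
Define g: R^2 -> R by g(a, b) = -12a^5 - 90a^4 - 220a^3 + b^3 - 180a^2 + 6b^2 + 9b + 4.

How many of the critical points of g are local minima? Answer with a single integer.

2

g separates as a function of a plus a function of b, so ∇g=0 decouples.
∂g/∂a = -60a(a + 1)(a + 2)(a + 3) = 0 at a ∈ {-3, -2, -1, 0}; ∂g/∂b = 3(b + 1)(b + 3) = 0 at b ∈ {-3, -1}.
The Hessian is diagonal: diag(g_aa, g_bb). Second derivatives: g_aa(-3)=360, g_aa(-2)=-120, g_aa(-1)=120, g_aa(0)=-360; g_bb(-3)=-6, g_bb(-1)=6.
Local minima occur where both diagonal entries positive: (-3, -1), (-1, -1). Count: 2.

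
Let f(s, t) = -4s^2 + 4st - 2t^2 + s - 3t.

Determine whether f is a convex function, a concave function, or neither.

concave

f is quadratic, so its Hessian is the constant matrix H = [[-8, 4], [4, -4]].
det(H) = 16, tr(H) = -12.
det(H) > 0 and tr(H) < 0, so H is negative definite everywhere: concave.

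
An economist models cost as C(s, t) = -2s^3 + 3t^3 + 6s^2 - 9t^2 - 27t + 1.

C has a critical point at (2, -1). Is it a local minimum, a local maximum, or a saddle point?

The mixed partial ∂²C/∂s∂t is 0, so the Hessian at any point is diag(C_ss, C_tt) = diag(12(-s + 1), 18(t - 1)).
At (2, -1): H = diag(-12, -36).
Both eigenvalues are negative, so H is negative definite: a local maximum.

local maximum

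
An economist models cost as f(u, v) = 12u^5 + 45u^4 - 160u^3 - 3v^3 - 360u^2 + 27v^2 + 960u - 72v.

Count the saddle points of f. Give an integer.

f separates as a function of u plus a function of v, so ∇f=0 decouples.
∂f/∂u = 60(u - 2)(u - 1)(u + 2)(u + 4) = 0 at u ∈ {-4, -2, 1, 2}; ∂f/∂v = -9(v - 4)(v - 2) = 0 at v ∈ {2, 4}.
The Hessian is diagonal: diag(f_uu, f_vv). Second derivatives: f_uu(-4)=-3600, f_uu(-2)=1440, f_uu(1)=-900, f_uu(2)=1440; f_vv(2)=18, f_vv(4)=-18.
Saddle points occur where the two diagonal entries have opposite signs: (-4, 2), (-2, 4), (1, 2), (2, 4). Count: 4.

4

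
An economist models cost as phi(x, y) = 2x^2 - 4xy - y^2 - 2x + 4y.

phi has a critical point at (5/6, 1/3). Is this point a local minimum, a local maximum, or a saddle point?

The Hessian of phi is constant: H = [[4, -4], [-4, -2]].
det(H) = 4·(-2) − (-4)² = -24.
Since det(H) < 0, H is indefinite and the critical point is a saddle point.

saddle point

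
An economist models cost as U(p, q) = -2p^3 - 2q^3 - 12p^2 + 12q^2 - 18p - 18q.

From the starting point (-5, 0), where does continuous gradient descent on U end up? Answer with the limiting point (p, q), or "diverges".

(-3, 1)

U is separable, so gradient descent decouples: p follows -∂U/∂p, q follows -∂U/∂q.
∂U/∂p = -6(p + 1)(p + 3); at p=-5 this is -48, so p increases.
∂U/∂q = -6(q - 3)(q - 1); at q=0 this is -18, so q increases.
p converges to its nearest critical value -3 (a local min of the p-part); q converges to 1. The iterate converges to (-3, 1).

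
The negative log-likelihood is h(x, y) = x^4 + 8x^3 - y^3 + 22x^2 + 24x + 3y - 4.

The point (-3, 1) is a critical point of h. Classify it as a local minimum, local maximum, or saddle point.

The mixed partial ∂²h/∂x∂y is 0, so the Hessian at any point is diag(h_xx, h_yy) = diag(4(3x^2 + 12x + 11), -6y).
At (-3, 1): H = diag(8, -6).
The eigenvalues have opposite signs, so H is indefinite: a saddle point.

saddle point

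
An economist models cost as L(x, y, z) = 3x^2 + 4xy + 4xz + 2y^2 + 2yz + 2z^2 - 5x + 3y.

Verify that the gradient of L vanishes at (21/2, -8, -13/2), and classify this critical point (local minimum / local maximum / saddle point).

local minimum

∇L = (6x + 4y + 4z - 5, 4x + 4y + 2z + 3, 4x + 2y + 4z); substituting (21/2, -8, -13/2) gives ∇L = (0, 0, 0), so (21/2, -8, -13/2) is indeed a critical point.
The Hessian is constant: H = [[6, 4, 4], [4, 4, 2], [4, 2, 4]].
Leading principal minors: Δ₁ = 6, Δ₂ = 8, Δ₃ = 8.
All leading minors are positive, so H is positive definite: a local minimum.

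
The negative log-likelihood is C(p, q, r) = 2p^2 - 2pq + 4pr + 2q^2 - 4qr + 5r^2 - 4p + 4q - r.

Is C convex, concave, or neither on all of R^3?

C is quadratic, so its Hessian is the constant matrix H = [[4, -2, 4], [-2, 4, -4], [4, -4, 10]].
Leading principal minors: 4, 12, 56.
All positive ⇒ H ≻ 0 ⇒ convex.

convex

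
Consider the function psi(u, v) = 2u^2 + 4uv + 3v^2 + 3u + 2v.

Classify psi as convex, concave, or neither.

psi is quadratic, so its Hessian is the constant matrix H = [[4, 4], [4, 6]].
det(H) = 8, tr(H) = 10.
det(H) > 0 and tr(H) > 0, so H is positive definite everywhere: convex.

convex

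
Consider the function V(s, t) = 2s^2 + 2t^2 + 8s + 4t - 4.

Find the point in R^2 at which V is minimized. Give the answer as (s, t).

(-2, -1)

V(s,t) separates as P(s) + Q(t) − 4, so its minimum is min P + min Q − 4.
P'(s) = 4s + 8 vanishes at s ∈ {-2}; Q'(t) = 4(t + 1) vanishes at t ∈ {-1}.
Local minima of P (where P''>0): P(-2)=-8. Local minima of Q: Q(-1)=-2.
So the global minimum of V is P(-2) + Q(-1) − 4 = -8 − 2 − 4 = -14, attained at (-2, -1).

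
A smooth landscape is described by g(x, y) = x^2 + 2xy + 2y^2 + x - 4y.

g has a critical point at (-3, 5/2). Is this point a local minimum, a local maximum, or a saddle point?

local minimum

The Hessian of g is constant: H = [[2, 2], [2, 4]].
det(H) = 2·4 − 2² = 4.
det(H) > 0 and tr(H) = 6 > 0, so H is positive definite and the point is a local minimum.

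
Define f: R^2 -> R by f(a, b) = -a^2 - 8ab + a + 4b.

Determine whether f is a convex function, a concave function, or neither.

f is quadratic, so its Hessian is the constant matrix H = [[-2, -8], [-8, 0]].
det(H) = -64, tr(H) = -2.
det(H) < 0, so H is indefinite: neither convex nor concave.

neither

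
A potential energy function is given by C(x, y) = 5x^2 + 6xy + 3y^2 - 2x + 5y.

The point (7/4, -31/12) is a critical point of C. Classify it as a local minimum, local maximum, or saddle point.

local minimum

The Hessian of C is constant: H = [[10, 6], [6, 6]].
det(H) = 10·6 − 6² = 24.
det(H) > 0 and tr(H) = 16 > 0, so H is positive definite and the point is a local minimum.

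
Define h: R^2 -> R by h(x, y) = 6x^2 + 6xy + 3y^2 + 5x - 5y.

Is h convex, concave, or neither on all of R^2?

h is quadratic, so its Hessian is the constant matrix H = [[12, 6], [6, 6]].
det(H) = 36, tr(H) = 18.
det(H) > 0 and tr(H) > 0, so H is positive definite everywhere: convex.

convex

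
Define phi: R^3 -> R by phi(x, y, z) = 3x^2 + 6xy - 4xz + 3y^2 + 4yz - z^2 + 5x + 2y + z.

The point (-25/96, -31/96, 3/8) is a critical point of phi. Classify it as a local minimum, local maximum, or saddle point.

saddle point

The Hessian is constant: H = [[6, 6, -4], [6, 6, 4], [-4, 4, -2]].
Leading principal minors: Δ₁ = 6, Δ₂ = 0, Δ₃ = -384.
The minors fit neither the all-positive nor the alternating-sign pattern, so H is indefinite: a saddle point.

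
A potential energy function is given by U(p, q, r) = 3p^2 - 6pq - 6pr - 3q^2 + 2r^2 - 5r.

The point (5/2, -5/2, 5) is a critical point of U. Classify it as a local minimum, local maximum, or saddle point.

saddle point

The Hessian is constant: H = [[6, -6, -6], [-6, -6, 0], [-6, 0, 4]].
Leading principal minors: Δ₁ = 6, Δ₂ = -72, Δ₃ = -72.
The minors fit neither the all-positive nor the alternating-sign pattern, so H is indefinite: a saddle point.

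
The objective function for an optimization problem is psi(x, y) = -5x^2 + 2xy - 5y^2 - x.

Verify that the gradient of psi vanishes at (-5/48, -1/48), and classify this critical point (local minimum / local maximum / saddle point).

∇psi = (-10x + 2y - 1, 2x - 10y); substituting (-5/48, -1/48) gives ∇psi = (0, 0), so (-5/48, -1/48) is indeed a critical point.
The Hessian of psi is constant: H = [[-10, 2], [2, -10]].
det(H) = (-10)·(-10) − 2² = 96.
det(H) > 0 and tr(H) = -20 < 0, so H is negative definite and the point is a local maximum.

local maximum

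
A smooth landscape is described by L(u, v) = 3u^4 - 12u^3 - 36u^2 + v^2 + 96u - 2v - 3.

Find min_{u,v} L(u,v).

L(u,v) separates as P(u) + Q(v) − 3, so its minimum is min P + min Q − 3.
P'(u) = 12(u - 4)(u - 1)(u + 2) vanishes at u ∈ {-2, 1, 4}; Q'(v) = 2v - 2 vanishes at v ∈ {1}.
Local minima of P (where P''>0): P(-2)=-192, P(4)=-192. Local minima of Q: Q(1)=-1.
So the global minimum of L is P(-2) + Q(1) − 3 = -192 − 1 − 3 = -196, attained at (-2, 1).

-196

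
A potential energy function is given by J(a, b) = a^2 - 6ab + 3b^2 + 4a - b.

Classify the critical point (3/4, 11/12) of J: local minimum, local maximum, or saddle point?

The Hessian of J is constant: H = [[2, -6], [-6, 6]].
det(H) = 2·6 − (-6)² = -24.
Since det(H) < 0, H is indefinite and the critical point is a saddle point.

saddle point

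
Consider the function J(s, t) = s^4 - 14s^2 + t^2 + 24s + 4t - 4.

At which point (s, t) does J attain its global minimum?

(-3, -2)

J(s,t) separates as P(s) + Q(t) − 4, so its minimum is min P + min Q − 4.
P'(s) = 4(s - 2)(s - 1)(s + 3) vanishes at s ∈ {-3, 1, 2}; Q'(t) = 2(t + 2) vanishes at t ∈ {-2}.
Local minima of P (where P''>0): P(-3)=-117, P(2)=8. Local minima of Q: Q(-2)=-4.
So the global minimum of J is P(-3) + Q(-2) − 4 = -117 − 4 − 4 = -125, attained at (-3, -2).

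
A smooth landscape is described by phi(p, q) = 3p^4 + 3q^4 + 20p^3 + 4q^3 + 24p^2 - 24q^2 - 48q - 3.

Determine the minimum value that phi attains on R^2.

phi(p,q) separates as A(p) + B(q) − 3, so its minimum is min A + min B − 3.
A'(p) = 12p(p + 1)(p + 4) vanishes at p ∈ {-4, -1, 0}; B'(q) = 12(q - 2)(q + 1)(q + 2) vanishes at q ∈ {-2, -1, 2}.
Local minima of A (where A''>0): A(-4)=-128, A(0)=0. Local minima of B: B(-2)=16, B(2)=-112.
So the global minimum of phi is A(-4) + B(2) − 3 = -128 − 112 − 3 = -243, attained at (-4, 2).

-243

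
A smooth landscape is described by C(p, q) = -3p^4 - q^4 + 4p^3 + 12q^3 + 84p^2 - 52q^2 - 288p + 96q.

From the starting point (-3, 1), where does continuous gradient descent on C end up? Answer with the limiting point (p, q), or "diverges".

C is separable, so gradient descent decouples: p follows -∂C/∂p, q follows -∂C/∂q.
∂C/∂p = -12(p - 3)(p - 2)(p + 4); at p=-3 this is -360, so p increases.
∂C/∂q = -4(q - 4)(q - 3)(q - 2); at q=1 this is 24, so q decreases.
The q-coordinate has no critical point in that direction and runs off to infinity.

diverges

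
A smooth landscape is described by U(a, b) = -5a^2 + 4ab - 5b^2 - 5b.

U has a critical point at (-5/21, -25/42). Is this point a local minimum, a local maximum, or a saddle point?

local maximum

The Hessian of U is constant: H = [[-10, 4], [4, -10]].
det(H) = (-10)·(-10) − 4² = 84.
det(H) > 0 and tr(H) = -20 < 0, so H is negative definite and the point is a local maximum.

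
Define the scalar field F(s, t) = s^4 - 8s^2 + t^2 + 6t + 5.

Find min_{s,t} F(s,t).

-20

F(s,t) separates as P(s) + Q(t) + 5, so its minimum is min P + min Q + 5.
P'(s) = 4s(s - 2)(s + 2) vanishes at s ∈ {-2, 0, 2}; Q'(t) = 2(t + 3) vanishes at t ∈ {-3}.
Local minima of P (where P''>0): P(-2)=-16, P(2)=-16. Local minima of Q: Q(-3)=-9.
So the global minimum of F is P(-2) + Q(-3) + 5 = -16 − 9 + 5 = -20, attained at (-2, -3).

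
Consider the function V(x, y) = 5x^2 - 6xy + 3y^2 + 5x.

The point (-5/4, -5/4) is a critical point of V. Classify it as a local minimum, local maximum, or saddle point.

local minimum

The Hessian of V is constant: H = [[10, -6], [-6, 6]].
det(H) = 10·6 − (-6)² = 24.
det(H) > 0 and tr(H) = 16 > 0, so H is positive definite and the point is a local minimum.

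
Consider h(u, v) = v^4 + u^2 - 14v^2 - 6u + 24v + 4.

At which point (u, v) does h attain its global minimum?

(3, -3)

h(u,v) separates as P(u) + Q(v) + 4, so its minimum is min P + min Q + 4.
P'(u) = 2u - 6 vanishes at u ∈ {3}; Q'(v) = 4(v - 2)(v - 1)(v + 3) vanishes at v ∈ {-3, 1, 2}.
Local minima of P (where P''>0): P(3)=-9. Local minima of Q: Q(-3)=-117, Q(2)=8.
So the global minimum of h is P(3) + Q(-3) + 4 = -9 − 117 + 4 = -122, attained at (3, -3).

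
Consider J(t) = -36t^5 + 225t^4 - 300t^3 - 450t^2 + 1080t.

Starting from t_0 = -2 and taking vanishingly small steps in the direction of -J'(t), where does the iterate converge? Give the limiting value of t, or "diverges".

J'(t) = -180(t - 3)(t - 2)(t - 1)(t + 1), so J'(-2) = -10800.
Gradient descent moves in the -J' direction, i.e. t is increasing.
The nearest critical point in that direction is t = -1, where J'' = 4320 > 0 (a local minimum). The iterate converges there.

-1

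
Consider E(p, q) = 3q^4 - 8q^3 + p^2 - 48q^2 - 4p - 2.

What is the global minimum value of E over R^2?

-518

E(p,q) separates as A(p) + B(q) − 2, so its minimum is min A + min B − 2.
A'(p) = 2p - 4 vanishes at p ∈ {2}; B'(q) = 12q(q - 4)(q + 2) vanishes at q ∈ {-2, 0, 4}.
Local minima of A (where A''>0): A(2)=-4. Local minima of B: B(-2)=-80, B(4)=-512.
So the global minimum of E is A(2) + B(4) − 2 = -4 − 512 − 2 = -518, attained at (2, 4).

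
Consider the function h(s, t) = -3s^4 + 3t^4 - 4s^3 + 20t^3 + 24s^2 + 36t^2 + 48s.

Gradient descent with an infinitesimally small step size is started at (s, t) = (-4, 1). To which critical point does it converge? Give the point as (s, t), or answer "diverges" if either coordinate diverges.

diverges

h is separable, so gradient descent decouples: s follows -∂h/∂s, t follows -∂h/∂t.
∂h/∂s = -12(s - 2)(s + 1)(s + 2); at s=-4 this is 432, so s decreases.
∂h/∂t = 12t(t + 2)(t + 3); at t=1 this is 144, so t decreases.
The s-coordinate has no critical point in that direction and runs off to infinity.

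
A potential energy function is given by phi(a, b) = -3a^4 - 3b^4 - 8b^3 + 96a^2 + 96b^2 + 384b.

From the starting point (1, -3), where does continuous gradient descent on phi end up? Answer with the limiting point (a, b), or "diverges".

(0, -2)

phi is separable, so gradient descent decouples: a follows -∂phi/∂a, b follows -∂phi/∂b.
∂phi/∂a = -12a(a - 4)(a + 4); at a=1 this is 180, so a decreases.
∂phi/∂b = -12(b - 4)(b + 2)(b + 4); at b=-3 this is -84, so b increases.
a converges to its nearest critical value 0 (a local min of the a-part); b converges to -2. The iterate converges to (0, -2).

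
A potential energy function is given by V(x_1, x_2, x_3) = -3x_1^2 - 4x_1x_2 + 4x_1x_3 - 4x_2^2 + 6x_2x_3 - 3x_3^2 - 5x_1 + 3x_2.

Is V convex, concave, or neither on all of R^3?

concave

V is quadratic, so its Hessian is the constant matrix H = [[-6, -4, 4], [-4, -8, 6], [4, 6, -6]].
Leading principal minors: -6, 32, -40.
Signs alternate −, +, − ⇒ H ≺ 0 ⇒ concave.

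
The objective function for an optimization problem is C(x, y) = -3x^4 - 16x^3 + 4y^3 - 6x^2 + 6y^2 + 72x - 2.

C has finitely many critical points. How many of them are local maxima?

C separates as a function of x plus a function of y, so ∇C=0 decouples.
∂C/∂x = -12(x - 1)(x + 2)(x + 3) = 0 at x ∈ {-3, -2, 1}; ∂C/∂y = 12y(y + 1) = 0 at y ∈ {-1, 0}.
The Hessian is diagonal: diag(C_xx, C_yy). Second derivatives: C_xx(-3)=-48, C_xx(-2)=36, C_xx(1)=-144; C_yy(-1)=-12, C_yy(0)=12.
Local maxima occur where both diagonal entries negative: (-3, -1), (1, -1). Count: 2.

2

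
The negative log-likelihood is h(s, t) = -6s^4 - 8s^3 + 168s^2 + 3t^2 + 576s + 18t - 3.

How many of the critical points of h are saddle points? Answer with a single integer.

h separates as a function of s plus a function of t, so ∇h=0 decouples.
∂h/∂s = -24(s - 4)(s + 2)(s + 3) = 0 at s ∈ {-3, -2, 4}; ∂h/∂t = 6(t + 3) = 0 at t ∈ {-3}.
The Hessian is diagonal: diag(h_ss, h_tt). Second derivatives: h_ss(-3)=-168, h_ss(-2)=144, h_ss(4)=-1008; h_tt(-3)=6.
Saddle points occur where the two diagonal entries have opposite signs: (-3, -3), (4, -3). Count: 2.

2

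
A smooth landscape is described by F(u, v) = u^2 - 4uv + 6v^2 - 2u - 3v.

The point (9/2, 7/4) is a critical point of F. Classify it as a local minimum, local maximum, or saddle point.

The Hessian of F is constant: H = [[2, -4], [-4, 12]].
det(H) = 2·12 − (-4)² = 8.
det(H) > 0 and tr(H) = 14 > 0, so H is positive definite and the point is a local minimum.

local minimum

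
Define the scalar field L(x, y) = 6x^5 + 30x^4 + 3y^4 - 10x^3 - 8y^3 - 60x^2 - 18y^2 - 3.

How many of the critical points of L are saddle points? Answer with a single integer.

6

L separates as a function of x plus a function of y, so ∇L=0 decouples.
∂L/∂x = 30x(x - 1)(x + 1)(x + 4) = 0 at x ∈ {-4, -1, 0, 1}; ∂L/∂y = 12y(y - 3)(y + 1) = 0 at y ∈ {-1, 0, 3}.
The Hessian is diagonal: diag(L_xx, L_yy). Second derivatives: L_xx(-4)=-1800, L_xx(-1)=180, L_xx(0)=-120, L_xx(1)=300; L_yy(-1)=48, L_yy(0)=-36, L_yy(3)=144.
Saddle points occur where the two diagonal entries have opposite signs: (-4, -1), (-4, 3), (-1, 0), (0, -1), (0, 3), (1, 0). Count: 6.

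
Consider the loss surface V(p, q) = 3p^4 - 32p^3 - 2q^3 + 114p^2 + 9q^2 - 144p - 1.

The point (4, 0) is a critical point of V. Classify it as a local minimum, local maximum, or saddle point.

local minimum

The mixed partial ∂²V/∂p∂q is 0, so the Hessian at any point is diag(V_pp, V_qq) = diag(12(3p^2 - 16p + 19), 6(-2q + 3)).
At (4, 0): H = diag(36, 18).
Both eigenvalues are positive, so H is positive definite: a local minimum.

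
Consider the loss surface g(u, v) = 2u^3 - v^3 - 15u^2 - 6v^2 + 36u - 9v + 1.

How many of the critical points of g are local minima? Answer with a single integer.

1

g separates as a function of u plus a function of v, so ∇g=0 decouples.
∂g/∂u = 6(u - 3)(u - 2) = 0 at u ∈ {2, 3}; ∂g/∂v = -3(v + 1)(v + 3) = 0 at v ∈ {-3, -1}.
The Hessian is diagonal: diag(g_uu, g_vv). Second derivatives: g_uu(2)=-6, g_uu(3)=6; g_vv(-3)=6, g_vv(-1)=-6.
Local minima occur where both diagonal entries positive: (3, -3). Count: 1.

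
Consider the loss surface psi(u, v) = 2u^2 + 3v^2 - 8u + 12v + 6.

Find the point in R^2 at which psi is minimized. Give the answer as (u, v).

(2, -2)

psi(u,v) separates as P(u) + Q(v) + 6, so its minimum is min P + min Q + 6.
P'(u) = 4u - 8 vanishes at u ∈ {2}; Q'(v) = 6v + 12 vanishes at v ∈ {-2}.
Local minima of P (where P''>0): P(2)=-8. Local minima of Q: Q(-2)=-12.
So the global minimum of psi is P(2) + Q(-2) + 6 = -8 − 12 + 6 = -14, attained at (2, -2).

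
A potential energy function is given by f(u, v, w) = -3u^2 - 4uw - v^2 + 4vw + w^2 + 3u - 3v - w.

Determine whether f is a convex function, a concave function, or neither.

f is quadratic, so its Hessian is the constant matrix H = [[-6, 0, -4], [0, -2, 4], [-4, 4, 2]].
Leading principal minors: -6, 12, 152.
Neither pattern holds ⇒ H is indefinite ⇒ neither convex nor concave.

neither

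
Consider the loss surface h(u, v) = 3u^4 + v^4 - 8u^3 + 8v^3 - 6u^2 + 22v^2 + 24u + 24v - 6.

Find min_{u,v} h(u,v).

-34

h(u,v) separates as P(u) + Q(v) − 6, so its minimum is min P + min Q − 6.
P'(u) = 12(u - 2)(u - 1)(u + 1) vanishes at u ∈ {-1, 1, 2}; Q'(v) = 4(v + 1)(v + 2)(v + 3) vanishes at v ∈ {-3, -2, -1}.
Local minima of P (where P''>0): P(-1)=-19, P(2)=8. Local minima of Q: Q(-3)=-9, Q(-1)=-9.
So the global minimum of h is P(-1) + Q(-3) − 6 = -19 − 9 − 6 = -34, attained at (-1, -3).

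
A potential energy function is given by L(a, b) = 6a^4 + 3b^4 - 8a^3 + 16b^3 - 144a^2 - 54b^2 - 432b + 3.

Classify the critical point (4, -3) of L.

saddle point

The mixed partial ∂²L/∂a∂b is 0, so the Hessian at any point is diag(L_aa, L_bb) = diag(24(3a^2 - 2a - 12), 12(3b^2 + 8b - 9)).
At (4, -3): H = diag(672, -72).
The eigenvalues have opposite signs, so H is indefinite: a saddle point.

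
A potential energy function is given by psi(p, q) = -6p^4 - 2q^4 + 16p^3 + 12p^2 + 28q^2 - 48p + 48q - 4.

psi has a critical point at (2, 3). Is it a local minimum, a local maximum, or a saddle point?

local maximum

The mixed partial ∂²psi/∂p∂q is 0, so the Hessian at any point is diag(psi_pp, psi_qq) = diag(24(-3p^2 + 4p + 1), 8(-3q^2 + 7)).
At (2, 3): H = diag(-72, -160).
Both eigenvalues are negative, so H is negative definite: a local maximum.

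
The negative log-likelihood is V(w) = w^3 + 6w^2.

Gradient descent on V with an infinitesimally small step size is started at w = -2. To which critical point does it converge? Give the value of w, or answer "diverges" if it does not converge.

0

V'(w) = 3w(w + 4), so V'(-2) = -12.
Gradient descent moves in the -V' direction, i.e. w is increasing.
The nearest critical point in that direction is w = 0, where V'' = 12 > 0 (a local minimum). The iterate converges there.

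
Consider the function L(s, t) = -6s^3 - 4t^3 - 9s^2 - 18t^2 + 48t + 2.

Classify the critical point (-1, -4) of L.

The mixed partial ∂²L/∂s∂t is 0, so the Hessian at any point is diag(L_ss, L_tt) = diag(-18(2s + 1), -12(2t + 3)).
At (-1, -4): H = diag(18, 60).
Both eigenvalues are positive, so H is positive definite: a local minimum.

local minimum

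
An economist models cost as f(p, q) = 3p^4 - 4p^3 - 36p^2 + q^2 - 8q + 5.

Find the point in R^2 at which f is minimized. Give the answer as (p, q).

f(p,q) separates as A(p) + B(q) + 5, so its minimum is min A + min B + 5.
A'(p) = 12p(p - 3)(p + 2) vanishes at p ∈ {-2, 0, 3}; B'(q) = 2q - 8 vanishes at q ∈ {4}.
Local minima of A (where A''>0): A(-2)=-64, A(3)=-189. Local minima of B: B(4)=-16.
So the global minimum of f is A(3) + B(4) + 5 = -189 − 16 + 5 = -200, attained at (3, 4).

(3, 4)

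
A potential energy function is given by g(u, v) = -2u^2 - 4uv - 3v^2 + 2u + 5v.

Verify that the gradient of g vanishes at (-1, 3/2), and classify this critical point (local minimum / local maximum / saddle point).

∇g = (-4u - 4v + 2, -4u - 6v + 5); substituting (-1, 3/2) gives ∇g = (0, 0), so (-1, 3/2) is indeed a critical point.
The Hessian of g is constant: H = [[-4, -4], [-4, -6]].
det(H) = (-4)·(-6) − (-4)² = 8.
det(H) > 0 and tr(H) = -10 < 0, so H is negative definite and the point is a local maximum.

local maximum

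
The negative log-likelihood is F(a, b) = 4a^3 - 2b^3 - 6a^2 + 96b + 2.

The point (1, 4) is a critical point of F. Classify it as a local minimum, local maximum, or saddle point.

The mixed partial ∂²F/∂a∂b is 0, so the Hessian at any point is diag(F_aa, F_bb) = diag(12(2a - 1), -12b).
At (1, 4): H = diag(12, -48).
The eigenvalues have opposite signs, so H is indefinite: a saddle point.

saddle point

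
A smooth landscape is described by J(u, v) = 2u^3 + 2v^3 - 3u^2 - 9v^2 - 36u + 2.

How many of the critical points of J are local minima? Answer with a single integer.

1

J separates as a function of u plus a function of v, so ∇J=0 decouples.
∂J/∂u = 6(u - 3)(u + 2) = 0 at u ∈ {-2, 3}; ∂J/∂v = 6v(v - 3) = 0 at v ∈ {0, 3}.
The Hessian is diagonal: diag(J_uu, J_vv). Second derivatives: J_uu(-2)=-30, J_uu(3)=30; J_vv(0)=-18, J_vv(3)=18.
Local minima occur where both diagonal entries positive: (3, 3). Count: 1.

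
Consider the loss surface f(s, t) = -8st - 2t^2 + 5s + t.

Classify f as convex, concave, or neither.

neither

f is quadratic, so its Hessian is the constant matrix H = [[0, -8], [-8, -4]].
det(H) = -64, tr(H) = -4.
det(H) < 0, so H is indefinite: neither convex nor concave.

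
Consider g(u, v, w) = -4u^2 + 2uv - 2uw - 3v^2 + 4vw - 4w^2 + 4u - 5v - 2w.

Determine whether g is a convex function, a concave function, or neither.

g is quadratic, so its Hessian is the constant matrix H = [[-8, 2, -2], [2, -6, 4], [-2, 4, -8]].
Leading principal minors: -8, 44, -232.
Signs alternate −, +, − ⇒ H ≺ 0 ⇒ concave.

concave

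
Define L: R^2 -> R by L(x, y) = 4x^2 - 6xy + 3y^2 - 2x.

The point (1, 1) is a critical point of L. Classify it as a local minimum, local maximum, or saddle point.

The Hessian of L is constant: H = [[8, -6], [-6, 6]].
det(H) = 8·6 − (-6)² = 12.
det(H) > 0 and tr(H) = 14 > 0, so H is positive definite and the point is a local minimum.

local minimum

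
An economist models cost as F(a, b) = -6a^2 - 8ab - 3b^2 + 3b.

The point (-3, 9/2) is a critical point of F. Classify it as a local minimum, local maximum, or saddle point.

local maximum

The Hessian of F is constant: H = [[-12, -8], [-8, -6]].
det(H) = (-12)·(-6) − (-8)² = 8.
det(H) > 0 and tr(H) = -18 < 0, so H is negative definite and the point is a local maximum.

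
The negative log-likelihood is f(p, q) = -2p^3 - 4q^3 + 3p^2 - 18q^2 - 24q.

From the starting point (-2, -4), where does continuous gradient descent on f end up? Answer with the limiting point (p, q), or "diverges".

f is separable, so gradient descent decouples: p follows -∂f/∂p, q follows -∂f/∂q.
∂f/∂p = -6p(p - 1); at p=-2 this is -36, so p increases.
∂f/∂q = -12(q + 1)(q + 2); at q=-4 this is -72, so q increases.
p converges to its nearest critical value 0 (a local min of the p-part); q converges to -2. The iterate converges to (0, -2).

(0, -2)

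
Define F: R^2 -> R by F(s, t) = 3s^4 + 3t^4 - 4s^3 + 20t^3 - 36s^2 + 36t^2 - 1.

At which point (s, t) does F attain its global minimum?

F(s,t) separates as P(s) + Q(t) − 1, so its minimum is min P + min Q − 1.
P'(s) = 12s(s - 3)(s + 2) vanishes at s ∈ {-2, 0, 3}; Q'(t) = 12t(t + 2)(t + 3) vanishes at t ∈ {-3, -2, 0}.
Local minima of P (where P''>0): P(-2)=-64, P(3)=-189. Local minima of Q: Q(-3)=27, Q(0)=0.
So the global minimum of F is P(3) + Q(0) − 1 = -189 + 0 − 1 = -190, attained at (3, 0).

(3, 0)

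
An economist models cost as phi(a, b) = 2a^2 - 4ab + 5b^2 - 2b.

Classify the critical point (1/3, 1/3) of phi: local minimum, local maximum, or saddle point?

local minimum

The Hessian of phi is constant: H = [[4, -4], [-4, 10]].
det(H) = 4·10 − (-4)² = 24.
det(H) > 0 and tr(H) = 14 > 0, so H is positive definite and the point is a local minimum.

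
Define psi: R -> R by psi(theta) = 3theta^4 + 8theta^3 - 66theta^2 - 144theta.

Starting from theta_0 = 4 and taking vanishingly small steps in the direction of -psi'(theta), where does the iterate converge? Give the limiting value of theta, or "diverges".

psi'(theta) = 12(theta - 3)(theta + 1)(theta + 4), so psi'(4) = 480.
Gradient descent moves in the -psi' direction, i.e. theta is decreasing.
The nearest critical point in that direction is theta = 3, where psi'' = 336 > 0 (a local minimum). The iterate converges there.

3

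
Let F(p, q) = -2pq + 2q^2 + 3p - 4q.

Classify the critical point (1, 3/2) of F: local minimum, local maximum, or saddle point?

The Hessian of F is constant: H = [[0, -2], [-2, 4]].
det(H) = 0·4 − (-2)² = -4.
Since det(H) < 0, H is indefinite and the critical point is a saddle point.

saddle point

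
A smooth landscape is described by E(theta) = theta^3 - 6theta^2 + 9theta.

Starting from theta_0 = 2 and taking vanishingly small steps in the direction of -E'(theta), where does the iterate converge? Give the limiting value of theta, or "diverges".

E'(theta) = 3(theta - 3)(theta - 1), so E'(2) = -3.
Gradient descent moves in the -E' direction, i.e. theta is increasing.
The nearest critical point in that direction is theta = 3, where E'' = 6 > 0 (a local minimum). The iterate converges there.

3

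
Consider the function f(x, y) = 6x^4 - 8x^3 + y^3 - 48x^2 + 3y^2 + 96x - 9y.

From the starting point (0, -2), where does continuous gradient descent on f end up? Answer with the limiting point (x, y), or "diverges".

(-2, 1)

f is separable, so gradient descent decouples: x follows -∂f/∂x, y follows -∂f/∂y.
∂f/∂x = 24(x - 2)(x - 1)(x + 2); at x=0 this is 96, so x decreases.
∂f/∂y = 3(y - 1)(y + 3); at y=-2 this is -9, so y increases.
x converges to its nearest critical value -2 (a local min of the x-part); y converges to 1. The iterate converges to (-2, 1).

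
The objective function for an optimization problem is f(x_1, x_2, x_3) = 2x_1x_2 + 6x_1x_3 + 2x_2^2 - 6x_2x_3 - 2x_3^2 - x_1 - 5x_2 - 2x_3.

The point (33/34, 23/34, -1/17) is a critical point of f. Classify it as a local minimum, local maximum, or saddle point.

The Hessian is constant: H = [[0, 2, 6], [2, 4, -6], [6, -6, -4]].
Leading principal minors: Δ₁ = 0, Δ₂ = -4, Δ₃ = -272.
The minors fit neither the all-positive nor the alternating-sign pattern, so H is indefinite: a saddle point.

saddle point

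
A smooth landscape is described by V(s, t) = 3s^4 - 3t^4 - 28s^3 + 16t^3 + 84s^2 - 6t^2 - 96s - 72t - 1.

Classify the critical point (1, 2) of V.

local minimum

The mixed partial ∂²V/∂s∂t is 0, so the Hessian at any point is diag(V_ss, V_tt) = diag(12(3s^2 - 14s + 14), 12(-3t^2 + 8t - 1)).
At (1, 2): H = diag(36, 36).
Both eigenvalues are positive, so H is positive definite: a local minimum.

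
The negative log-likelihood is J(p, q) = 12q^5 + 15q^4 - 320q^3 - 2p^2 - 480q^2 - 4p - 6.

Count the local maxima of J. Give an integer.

J separates as a function of p plus a function of q, so ∇J=0 decouples.
∂J/∂p = -4(p + 1) = 0 at p ∈ {-1}; ∂J/∂q = 60q(q - 4)(q + 1)(q + 4) = 0 at q ∈ {-4, -1, 0, 4}.
The Hessian is diagonal: diag(J_pp, J_qq). Second derivatives: J_pp(-1)=-4; J_qq(-4)=-5760, J_qq(-1)=900, J_qq(0)=-960, J_qq(4)=9600.
Local maxima occur where both diagonal entries negative: (-1, -4), (-1, 0). Count: 2.

2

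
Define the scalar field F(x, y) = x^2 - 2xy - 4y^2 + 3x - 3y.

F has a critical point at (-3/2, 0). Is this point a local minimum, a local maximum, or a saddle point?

saddle point

The Hessian of F is constant: H = [[2, -2], [-2, -8]].
det(H) = 2·(-8) − (-2)² = -20.
Since det(H) < 0, H is indefinite and the critical point is a saddle point.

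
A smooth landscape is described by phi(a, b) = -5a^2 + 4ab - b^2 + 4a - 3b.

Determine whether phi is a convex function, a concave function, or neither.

concave

phi is quadratic, so its Hessian is the constant matrix H = [[-10, 4], [4, -2]].
det(H) = 4, tr(H) = -12.
det(H) > 0 and tr(H) < 0, so H is negative definite everywhere: concave.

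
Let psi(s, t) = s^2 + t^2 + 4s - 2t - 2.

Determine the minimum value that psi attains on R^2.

-7

psi(s,t) separates as P(s) + Q(t) − 2, so its minimum is min P + min Q − 2.
P'(s) = 2s + 4 vanishes at s ∈ {-2}; Q'(t) = 2(t - 1) vanishes at t ∈ {1}.
Local minima of P (where P''>0): P(-2)=-4. Local minima of Q: Q(1)=-1.
So the global minimum of psi is P(-2) + Q(1) − 2 = -4 − 1 − 2 = -7, attained at (-2, 1).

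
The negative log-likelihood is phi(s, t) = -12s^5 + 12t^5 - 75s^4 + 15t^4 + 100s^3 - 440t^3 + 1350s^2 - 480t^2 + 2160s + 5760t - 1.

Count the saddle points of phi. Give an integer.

8

phi separates as a function of s plus a function of t, so ∇phi=0 decouples.
∂phi/∂s = -60(s - 3)(s + 1)(s + 3)(s + 4) = 0 at s ∈ {-4, -3, -1, 3}; ∂phi/∂t = 60(t - 4)(t - 2)(t + 3)(t + 4) = 0 at t ∈ {-4, -3, 2, 4}.
The Hessian is diagonal: diag(phi_ss, phi_tt). Second derivatives: phi_ss(-4)=1260, phi_ss(-3)=-720, phi_ss(-1)=1440, phi_ss(3)=-10080; phi_tt(-4)=-2880, phi_tt(-3)=2100, phi_tt(2)=-3600, phi_tt(4)=6720.
Saddle points occur where the two diagonal entries have opposite signs: (-4, -4), (-4, 2), (-3, -3), (-3, 4), (-1, -4), (-1, 2), (3, -3), (3, 4). Count: 8.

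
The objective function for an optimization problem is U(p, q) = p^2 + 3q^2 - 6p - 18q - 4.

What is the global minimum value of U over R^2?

U(p,q) separates as A(p) + B(q) − 4, so its minimum is min A + min B − 4.
A'(p) = 2p - 6 vanishes at p ∈ {3}; B'(q) = 6q - 18 vanishes at q ∈ {3}.
Local minima of A (where A''>0): A(3)=-9. Local minima of B: B(3)=-27.
So the global minimum of U is A(3) + B(3) − 4 = -9 − 27 − 4 = -40, attained at (3, 3).

-40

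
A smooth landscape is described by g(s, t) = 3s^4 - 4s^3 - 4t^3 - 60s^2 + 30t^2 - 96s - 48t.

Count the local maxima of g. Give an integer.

g separates as a function of s plus a function of t, so ∇g=0 decouples.
∂g/∂s = 12(s - 4)(s + 1)(s + 2) = 0 at s ∈ {-2, -1, 4}; ∂g/∂t = -12(t - 4)(t - 1) = 0 at t ∈ {1, 4}.
The Hessian is diagonal: diag(g_ss, g_tt). Second derivatives: g_ss(-2)=72, g_ss(-1)=-60, g_ss(4)=360; g_tt(1)=36, g_tt(4)=-36.
Local maxima occur where both diagonal entries negative: (-1, 4). Count: 1.

1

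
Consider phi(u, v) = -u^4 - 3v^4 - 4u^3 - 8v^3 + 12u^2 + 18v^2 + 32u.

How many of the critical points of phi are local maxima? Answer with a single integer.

4

phi separates as a function of u plus a function of v, so ∇phi=0 decouples.
∂phi/∂u = -4(u - 2)(u + 1)(u + 4) = 0 at u ∈ {-4, -1, 2}; ∂phi/∂v = -12v(v - 1)(v + 3) = 0 at v ∈ {-3, 0, 1}.
The Hessian is diagonal: diag(phi_uu, phi_vv). Second derivatives: phi_uu(-4)=-72, phi_uu(-1)=36, phi_uu(2)=-72; phi_vv(-3)=-144, phi_vv(0)=36, phi_vv(1)=-48.
Local maxima occur where both diagonal entries negative: (-4, -3), (-4, 1), (2, -3), (2, 1). Count: 4.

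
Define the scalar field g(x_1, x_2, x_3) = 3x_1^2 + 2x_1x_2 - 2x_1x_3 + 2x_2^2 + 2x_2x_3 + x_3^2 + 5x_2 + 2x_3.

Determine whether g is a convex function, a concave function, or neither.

neither

g is quadratic, so its Hessian is the constant matrix H = [[6, 2, -2], [2, 4, 2], [-2, 2, 2]].
Leading principal minors: 6, 20, -16.
Neither pattern holds ⇒ H is indefinite ⇒ neither convex nor concave.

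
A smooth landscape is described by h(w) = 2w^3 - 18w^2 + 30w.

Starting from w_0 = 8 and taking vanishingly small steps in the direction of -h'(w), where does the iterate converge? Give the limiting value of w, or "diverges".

h'(w) = 6(w - 5)(w - 1), so h'(8) = 126.
Gradient descent moves in the -h' direction, i.e. w is decreasing.
The nearest critical point in that direction is w = 5, where h'' = 24 > 0 (a local minimum). The iterate converges there.

5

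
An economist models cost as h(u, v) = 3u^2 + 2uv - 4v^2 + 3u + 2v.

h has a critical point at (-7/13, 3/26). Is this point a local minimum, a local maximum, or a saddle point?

saddle point

The Hessian of h is constant: H = [[6, 2], [2, -8]].
det(H) = 6·(-8) − 2² = -52.
Since det(H) < 0, H is indefinite and the critical point is a saddle point.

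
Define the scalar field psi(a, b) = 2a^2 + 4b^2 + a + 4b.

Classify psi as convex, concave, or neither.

psi is quadratic, so its Hessian is the constant matrix H = [[4, 0], [0, 8]].
det(H) = 32, tr(H) = 12.
det(H) > 0 and tr(H) > 0, so H is positive definite everywhere: convex.

convex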